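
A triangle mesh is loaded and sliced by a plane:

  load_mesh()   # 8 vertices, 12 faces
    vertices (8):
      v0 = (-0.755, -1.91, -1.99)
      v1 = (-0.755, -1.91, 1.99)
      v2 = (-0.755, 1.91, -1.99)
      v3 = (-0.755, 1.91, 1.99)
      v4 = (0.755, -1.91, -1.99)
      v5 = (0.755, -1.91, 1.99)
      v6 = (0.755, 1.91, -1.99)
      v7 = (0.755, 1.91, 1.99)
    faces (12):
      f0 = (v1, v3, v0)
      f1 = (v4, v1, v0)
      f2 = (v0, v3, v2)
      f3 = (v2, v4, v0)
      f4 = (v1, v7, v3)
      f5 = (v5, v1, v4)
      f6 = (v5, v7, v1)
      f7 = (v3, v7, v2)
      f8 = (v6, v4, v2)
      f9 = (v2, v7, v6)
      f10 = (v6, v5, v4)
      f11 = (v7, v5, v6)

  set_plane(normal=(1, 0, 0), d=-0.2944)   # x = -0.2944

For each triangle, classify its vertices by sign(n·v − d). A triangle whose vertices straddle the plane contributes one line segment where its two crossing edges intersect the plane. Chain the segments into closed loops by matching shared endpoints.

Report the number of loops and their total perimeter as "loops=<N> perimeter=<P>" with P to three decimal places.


Straddling triangles (8 of 12):
  (v4,v1,v0) [+--] → (-0.2944, -1.91, 0.775968)–(-0.2944, -1.91, -1.99)  len=2.7660
  (v2,v4,v0) [-+-] → (-0.2944, 0.744774, -1.99)–(-0.2944, -1.91, -1.99)  len=2.6548
  (v1,v7,v3) [-+-] → (-0.2944, -0.744774, 1.99)–(-0.2944, 1.91, 1.99)  len=2.6548
  (v5,v1,v4) [+-+] → (-0.2944, -1.91, 1.99)–(-0.2944, -1.91, 0.775968)  len=1.2140
  (v5,v7,v1) [++-] → (-0.2944, -0.744774, 1.99)–(-0.2944, -1.91, 1.99)  len=1.1652
  (v3,v7,v2) [-+-] → (-0.2944, 1.91, 1.99)–(-0.2944, 1.91, -0.775968)  len=2.7660
  (v6,v4,v2) [++-] → (-0.2944, 0.744774, -1.99)–(-0.2944, 1.91, -1.99)  len=1.1652
  (v2,v7,v6) [-++] → (-0.2944, 1.91, -0.775968)–(-0.2944, 1.91, -1.99)  len=1.2140

Chained into 1 loop(s):
  loop 1: 8 segments, perimeter = 15.6000
Total perimeter = 15.600

loops=1 perimeter=15.600


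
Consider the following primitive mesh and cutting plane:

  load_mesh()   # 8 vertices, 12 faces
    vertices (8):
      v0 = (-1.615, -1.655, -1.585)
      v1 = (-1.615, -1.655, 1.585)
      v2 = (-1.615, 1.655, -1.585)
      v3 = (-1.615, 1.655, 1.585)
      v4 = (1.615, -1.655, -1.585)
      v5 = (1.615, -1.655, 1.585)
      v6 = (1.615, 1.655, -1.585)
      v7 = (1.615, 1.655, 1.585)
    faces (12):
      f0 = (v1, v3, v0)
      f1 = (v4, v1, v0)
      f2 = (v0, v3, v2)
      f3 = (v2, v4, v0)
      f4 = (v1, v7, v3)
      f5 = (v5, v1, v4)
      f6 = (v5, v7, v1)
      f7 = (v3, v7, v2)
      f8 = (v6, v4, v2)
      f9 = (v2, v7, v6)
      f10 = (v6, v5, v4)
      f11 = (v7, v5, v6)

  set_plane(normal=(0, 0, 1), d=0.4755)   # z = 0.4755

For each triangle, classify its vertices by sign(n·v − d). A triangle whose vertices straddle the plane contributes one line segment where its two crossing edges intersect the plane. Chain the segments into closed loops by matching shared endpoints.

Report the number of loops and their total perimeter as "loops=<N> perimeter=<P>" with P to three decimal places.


Straddling triangles (8 of 12):
  (v1,v3,v0) [++-] → (-1.615, 0.4965, 0.4755)–(-1.615, -1.655, 0.4755)  len=2.1515
  (v4,v1,v0) [-+-] → (-0.4845, -1.655, 0.4755)–(-1.615, -1.655, 0.4755)  len=1.1305
  (v0,v3,v2) [-+-] → (-1.615, 0.4965, 0.4755)–(-1.615, 1.655, 0.4755)  len=1.1585
  (v5,v1,v4) [++-] → (-0.4845, -1.655, 0.4755)–(1.615, -1.655, 0.4755)  len=2.0995
  (v3,v7,v2) [++-] → (0.4845, 1.655, 0.4755)–(-1.615, 1.655, 0.4755)  len=2.0995
  (v2,v7,v6) [-+-] → (0.4845, 1.655, 0.4755)–(1.615, 1.655, 0.4755)  len=1.1305
  (v6,v5,v4) [-+-] → (1.615, -0.4965, 0.4755)–(1.615, -1.655, 0.4755)  len=1.1585
  (v7,v5,v6) [++-] → (1.615, -0.4965, 0.4755)–(1.615, 1.655, 0.4755)  len=2.1515

Chained into 1 loop(s):
  loop 1: 8 segments, perimeter = 13.0800
Total perimeter = 13.080

loops=1 perimeter=13.080


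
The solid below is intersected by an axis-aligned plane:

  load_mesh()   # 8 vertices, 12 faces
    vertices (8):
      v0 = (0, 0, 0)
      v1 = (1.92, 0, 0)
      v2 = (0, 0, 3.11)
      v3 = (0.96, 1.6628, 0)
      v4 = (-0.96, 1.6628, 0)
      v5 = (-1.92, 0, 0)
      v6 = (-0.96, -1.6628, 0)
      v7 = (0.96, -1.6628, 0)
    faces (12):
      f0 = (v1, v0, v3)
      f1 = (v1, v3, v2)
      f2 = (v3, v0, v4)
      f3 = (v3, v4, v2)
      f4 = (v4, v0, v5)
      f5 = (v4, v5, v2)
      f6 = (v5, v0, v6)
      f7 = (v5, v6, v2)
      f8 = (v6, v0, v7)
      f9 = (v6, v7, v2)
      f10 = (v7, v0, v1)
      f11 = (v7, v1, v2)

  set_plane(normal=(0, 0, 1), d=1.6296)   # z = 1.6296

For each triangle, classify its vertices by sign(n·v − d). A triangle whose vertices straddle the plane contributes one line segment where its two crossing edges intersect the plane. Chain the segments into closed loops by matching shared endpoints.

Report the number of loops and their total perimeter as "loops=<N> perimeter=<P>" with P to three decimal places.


Straddling triangles (6 of 12):
  (v1,v3,v2) [--+] → (0.456972, 0.791514, 1.6296)–(0.913945, 0, 1.6296)  len=0.9140
  (v3,v4,v2) [--+] → (-0.456972, 0.791514, 1.6296)–(0.456972, 0.791514, 1.6296)  len=0.9139
  (v4,v5,v2) [--+] → (-0.913945, 0, 1.6296)–(-0.456972, 0.791514, 1.6296)  len=0.9140
  (v5,v6,v2) [--+] → (-0.456972, -0.791514, 1.6296)–(-0.913945, 0, 1.6296)  len=0.9140
  (v6,v7,v2) [--+] → (0.456972, -0.791514, 1.6296)–(-0.456972, -0.791514, 1.6296)  len=0.9139
  (v7,v1,v2) [--+] → (0.913945, 0, 1.6296)–(0.456972, -0.791514, 1.6296)  len=0.9140

Chained into 1 loop(s):
  loop 1: 6 segments, perimeter = 5.4837
Total perimeter = 5.484

loops=1 perimeter=5.484


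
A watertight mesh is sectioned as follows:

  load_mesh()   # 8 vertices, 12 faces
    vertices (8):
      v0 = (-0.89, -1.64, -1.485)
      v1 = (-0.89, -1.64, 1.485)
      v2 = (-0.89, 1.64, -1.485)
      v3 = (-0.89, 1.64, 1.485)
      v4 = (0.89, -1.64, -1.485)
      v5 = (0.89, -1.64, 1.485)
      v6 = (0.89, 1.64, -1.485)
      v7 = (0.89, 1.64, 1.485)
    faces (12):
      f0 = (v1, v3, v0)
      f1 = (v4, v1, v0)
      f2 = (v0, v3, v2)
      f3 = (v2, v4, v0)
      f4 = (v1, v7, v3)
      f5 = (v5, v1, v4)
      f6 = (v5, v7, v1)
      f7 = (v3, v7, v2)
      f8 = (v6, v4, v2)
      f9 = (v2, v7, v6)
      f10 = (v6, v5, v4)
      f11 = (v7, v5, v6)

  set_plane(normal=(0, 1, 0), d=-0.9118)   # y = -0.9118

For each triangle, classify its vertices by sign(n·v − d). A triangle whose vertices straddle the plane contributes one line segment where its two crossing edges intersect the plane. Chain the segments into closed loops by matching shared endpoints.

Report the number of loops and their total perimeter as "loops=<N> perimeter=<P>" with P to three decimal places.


Straddling triangles (8 of 12):
  (v1,v3,v0) [-+-] → (-0.89, -0.9118, 1.485)–(-0.89, -0.9118, -0.825624)  len=2.3106
  (v0,v3,v2) [-++] → (-0.89, -0.9118, -0.825624)–(-0.89, -0.9118, -1.485)  len=0.6594
  (v2,v4,v0) [+--] → (0.494818, -0.9118, -1.485)–(-0.89, -0.9118, -1.485)  len=1.3848
  (v1,v7,v3) [-++] → (-0.494818, -0.9118, 1.485)–(-0.89, -0.9118, 1.485)  len=0.3952
  (v5,v7,v1) [-+-] → (0.89, -0.9118, 1.485)–(-0.494818, -0.9118, 1.485)  len=1.3848
  (v6,v4,v2) [+-+] → (0.89, -0.9118, -1.485)–(0.494818, -0.9118, -1.485)  len=0.3952
  (v6,v5,v4) [+--] → (0.89, -0.9118, 0.825624)–(0.89, -0.9118, -1.485)  len=2.3106
  (v7,v5,v6) [+-+] → (0.89, -0.9118, 1.485)–(0.89, -0.9118, 0.825624)  len=0.6594

Chained into 1 loop(s):
  loop 1: 8 segments, perimeter = 9.5000
Total perimeter = 9.500

loops=1 perimeter=9.500


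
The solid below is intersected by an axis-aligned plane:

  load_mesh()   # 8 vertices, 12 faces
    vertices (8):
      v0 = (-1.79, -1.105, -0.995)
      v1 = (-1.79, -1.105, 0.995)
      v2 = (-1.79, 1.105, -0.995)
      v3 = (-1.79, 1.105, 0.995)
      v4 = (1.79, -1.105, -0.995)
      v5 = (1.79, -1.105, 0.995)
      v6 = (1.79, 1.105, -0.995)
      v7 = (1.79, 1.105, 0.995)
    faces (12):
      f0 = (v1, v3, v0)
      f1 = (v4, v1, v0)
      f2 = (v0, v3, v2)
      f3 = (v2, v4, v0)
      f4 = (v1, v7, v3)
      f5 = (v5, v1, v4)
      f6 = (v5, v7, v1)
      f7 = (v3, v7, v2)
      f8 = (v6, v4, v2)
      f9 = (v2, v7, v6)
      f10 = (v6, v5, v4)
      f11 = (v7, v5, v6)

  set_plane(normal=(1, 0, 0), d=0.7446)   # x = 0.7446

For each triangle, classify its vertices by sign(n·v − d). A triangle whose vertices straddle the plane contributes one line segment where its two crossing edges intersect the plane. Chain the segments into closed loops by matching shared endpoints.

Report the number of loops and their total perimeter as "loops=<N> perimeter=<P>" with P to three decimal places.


Straddling triangles (8 of 12):
  (v4,v1,v0) [+--] → (0.7446, -1.105, -0.413898)–(0.7446, -1.105, -0.995)  len=0.5811
  (v2,v4,v0) [-+-] → (0.7446, -0.459655, -0.995)–(0.7446, -1.105, -0.995)  len=0.6453
  (v1,v7,v3) [-+-] → (0.7446, 0.459655, 0.995)–(0.7446, 1.105, 0.995)  len=0.6453
  (v5,v1,v4) [+-+] → (0.7446, -1.105, 0.995)–(0.7446, -1.105, -0.413898)  len=1.4089
  (v5,v7,v1) [++-] → (0.7446, 0.459655, 0.995)–(0.7446, -1.105, 0.995)  len=1.5647
  (v3,v7,v2) [-+-] → (0.7446, 1.105, 0.995)–(0.7446, 1.105, 0.413898)  len=0.5811
  (v6,v4,v2) [++-] → (0.7446, -0.459655, -0.995)–(0.7446, 1.105, -0.995)  len=1.5647
  (v2,v7,v6) [-++] → (0.7446, 1.105, 0.413898)–(0.7446, 1.105, -0.995)  len=1.4089

Chained into 1 loop(s):
  loop 1: 8 segments, perimeter = 8.4000
Total perimeter = 8.400

loops=1 perimeter=8.400


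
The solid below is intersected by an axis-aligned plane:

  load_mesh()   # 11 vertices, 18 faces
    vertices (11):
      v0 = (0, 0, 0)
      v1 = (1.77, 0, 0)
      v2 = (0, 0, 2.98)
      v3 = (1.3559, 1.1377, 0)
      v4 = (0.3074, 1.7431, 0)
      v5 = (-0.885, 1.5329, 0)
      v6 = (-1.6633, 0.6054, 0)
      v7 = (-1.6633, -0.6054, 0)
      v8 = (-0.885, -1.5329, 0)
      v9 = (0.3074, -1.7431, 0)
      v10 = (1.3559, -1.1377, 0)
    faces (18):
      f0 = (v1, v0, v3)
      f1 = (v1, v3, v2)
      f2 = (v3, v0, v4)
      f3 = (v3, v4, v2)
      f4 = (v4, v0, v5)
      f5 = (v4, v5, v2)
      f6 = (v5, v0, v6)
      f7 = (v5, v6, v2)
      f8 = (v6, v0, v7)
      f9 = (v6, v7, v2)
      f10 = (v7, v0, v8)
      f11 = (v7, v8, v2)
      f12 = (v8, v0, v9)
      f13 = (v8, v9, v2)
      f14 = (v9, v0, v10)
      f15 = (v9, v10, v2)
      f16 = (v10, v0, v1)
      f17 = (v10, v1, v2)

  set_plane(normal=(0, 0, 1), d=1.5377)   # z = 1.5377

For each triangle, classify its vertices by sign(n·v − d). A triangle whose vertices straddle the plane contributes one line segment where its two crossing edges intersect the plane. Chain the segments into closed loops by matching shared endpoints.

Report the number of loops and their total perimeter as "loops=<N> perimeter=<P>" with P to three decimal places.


Straddling triangles (9 of 18):
  (v1,v3,v2) [--+] → (0.656246, 0.550639, 1.5377)–(0.856668, 0, 1.5377)  len=0.5860
  (v3,v4,v2) [--+] → (0.14878, 0.843649, 1.5377)–(0.656246, 0.550639, 1.5377)  len=0.5860
  (v4,v5,v2) [--+] → (-0.428334, 0.741913, 1.5377)–(0.14878, 0.843649, 1.5377)  len=0.5860
  (v5,v6,v2) [--+] → (-0.805026, 0.29301, 1.5377)–(-0.428334, 0.741913, 1.5377)  len=0.5860
  (v6,v7,v2) [--+] → (-0.805026, -0.29301, 1.5377)–(-0.805026, 0.29301, 1.5377)  len=0.5860
  (v7,v8,v2) [--+] → (-0.428334, -0.741913, 1.5377)–(-0.805026, -0.29301, 1.5377)  len=0.5860
  (v8,v9,v2) [--+] → (0.14878, -0.843649, 1.5377)–(-0.428334, -0.741913, 1.5377)  len=0.5860
  (v9,v10,v2) [--+] → (0.656246, -0.550639, 1.5377)–(0.14878, -0.843649, 1.5377)  len=0.5860
  (v10,v1,v2) [--+] → (0.856668, 0, 1.5377)–(0.656246, -0.550639, 1.5377)  len=0.5860

Chained into 1 loop(s):
  loop 1: 9 segments, perimeter = 5.2740
Total perimeter = 5.274

loops=1 perimeter=5.274


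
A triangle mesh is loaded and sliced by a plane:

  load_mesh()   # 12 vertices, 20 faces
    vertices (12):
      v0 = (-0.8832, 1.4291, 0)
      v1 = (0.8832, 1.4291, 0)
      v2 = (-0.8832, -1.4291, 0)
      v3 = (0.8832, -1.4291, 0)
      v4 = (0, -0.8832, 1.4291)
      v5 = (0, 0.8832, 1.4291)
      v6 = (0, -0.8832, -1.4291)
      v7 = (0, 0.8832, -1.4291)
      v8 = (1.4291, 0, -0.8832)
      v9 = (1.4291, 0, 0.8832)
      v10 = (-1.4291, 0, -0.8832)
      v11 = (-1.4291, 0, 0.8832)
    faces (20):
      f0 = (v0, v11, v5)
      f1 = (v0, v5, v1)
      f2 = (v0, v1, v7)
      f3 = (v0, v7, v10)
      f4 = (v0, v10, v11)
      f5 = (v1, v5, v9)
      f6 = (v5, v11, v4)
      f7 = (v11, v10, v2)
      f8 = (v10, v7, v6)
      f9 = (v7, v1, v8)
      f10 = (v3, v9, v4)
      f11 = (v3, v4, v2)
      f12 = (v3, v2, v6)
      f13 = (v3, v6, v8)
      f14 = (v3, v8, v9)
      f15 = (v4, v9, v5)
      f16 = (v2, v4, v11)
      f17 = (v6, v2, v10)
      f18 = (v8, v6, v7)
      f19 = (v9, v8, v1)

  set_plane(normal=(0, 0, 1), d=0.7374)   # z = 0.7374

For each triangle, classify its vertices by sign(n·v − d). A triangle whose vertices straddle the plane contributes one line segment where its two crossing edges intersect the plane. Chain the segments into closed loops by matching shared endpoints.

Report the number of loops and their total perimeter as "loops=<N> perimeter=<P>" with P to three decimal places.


loops=1 perimeter=7.876

Straddling triangles (10 of 20):
  (v0,v11,v5) [-++] → (-1.33898, 0.235918, 0.7374)–(-0.427478, 1.14742, 0.7374)  len=1.2891
  (v0,v5,v1) [-+-] → (-0.427478, 1.14742, 0.7374)–(0.427478, 1.14742, 0.7374)  len=0.8550
  (v0,v10,v11) [--+] → (-1.4291, 0, 0.7374)–(-1.33898, 0.235918, 0.7374)  len=0.2525
  (v1,v5,v9) [-++] → (0.427478, 1.14742, 0.7374)–(1.33898, 0.235918, 0.7374)  len=1.2891
  (v11,v10,v2) [+--] → (-1.4291, 0, 0.7374)–(-1.33898, -0.235918, 0.7374)  len=0.2525
  (v3,v9,v4) [-++] → (1.33898, -0.235918, 0.7374)–(0.427478, -1.14742, 0.7374)  len=1.2891
  (v3,v4,v2) [-+-] → (0.427478, -1.14742, 0.7374)–(-0.427478, -1.14742, 0.7374)  len=0.8550
  (v3,v8,v9) [--+] → (1.4291, 0, 0.7374)–(1.33898, -0.235918, 0.7374)  len=0.2525
  (v2,v4,v11) [-++] → (-0.427478, -1.14742, 0.7374)–(-1.33898, -0.235918, 0.7374)  len=1.2891
  (v9,v8,v1) [+--] → (1.4291, 0, 0.7374)–(1.33898, 0.235918, 0.7374)  len=0.2525

Chained into 1 loop(s):
  loop 1: 10 segments, perimeter = 7.8763
Total perimeter = 7.876


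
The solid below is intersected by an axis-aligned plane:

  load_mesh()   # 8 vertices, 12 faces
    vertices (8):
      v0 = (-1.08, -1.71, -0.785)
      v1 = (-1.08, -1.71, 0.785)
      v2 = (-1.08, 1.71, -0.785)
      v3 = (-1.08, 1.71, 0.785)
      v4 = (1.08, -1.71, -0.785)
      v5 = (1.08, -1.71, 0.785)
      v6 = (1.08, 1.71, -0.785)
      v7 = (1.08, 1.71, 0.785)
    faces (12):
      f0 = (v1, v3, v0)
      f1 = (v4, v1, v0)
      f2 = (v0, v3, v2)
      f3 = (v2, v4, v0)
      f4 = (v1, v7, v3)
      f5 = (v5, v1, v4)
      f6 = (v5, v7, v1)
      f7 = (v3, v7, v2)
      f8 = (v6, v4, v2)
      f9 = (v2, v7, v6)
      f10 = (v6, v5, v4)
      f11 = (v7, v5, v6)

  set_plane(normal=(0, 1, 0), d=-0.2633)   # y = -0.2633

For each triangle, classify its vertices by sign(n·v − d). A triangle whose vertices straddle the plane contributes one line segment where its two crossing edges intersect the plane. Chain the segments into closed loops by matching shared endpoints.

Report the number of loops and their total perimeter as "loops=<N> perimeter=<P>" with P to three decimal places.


loops=1 perimeter=7.460

Straddling triangles (8 of 12):
  (v1,v3,v0) [-+-] → (-1.08, -0.2633, 0.785)–(-1.08, -0.2633, -0.120872)  len=0.9059
  (v0,v3,v2) [-++] → (-1.08, -0.2633, -0.120872)–(-1.08, -0.2633, -0.785)  len=0.6641
  (v2,v4,v0) [+--] → (0.166295, -0.2633, -0.785)–(-1.08, -0.2633, -0.785)  len=1.2463
  (v1,v7,v3) [-++] → (-0.166295, -0.2633, 0.785)–(-1.08, -0.2633, 0.785)  len=0.9137
  (v5,v7,v1) [-+-] → (1.08, -0.2633, 0.785)–(-0.166295, -0.2633, 0.785)  len=1.2463
  (v6,v4,v2) [+-+] → (1.08, -0.2633, -0.785)–(0.166295, -0.2633, -0.785)  len=0.9137
  (v6,v5,v4) [+--] → (1.08, -0.2633, 0.120872)–(1.08, -0.2633, -0.785)  len=0.9059
  (v7,v5,v6) [+-+] → (1.08, -0.2633, 0.785)–(1.08, -0.2633, 0.120872)  len=0.6641

Chained into 1 loop(s):
  loop 1: 8 segments, perimeter = 7.4600
Total perimeter = 7.460


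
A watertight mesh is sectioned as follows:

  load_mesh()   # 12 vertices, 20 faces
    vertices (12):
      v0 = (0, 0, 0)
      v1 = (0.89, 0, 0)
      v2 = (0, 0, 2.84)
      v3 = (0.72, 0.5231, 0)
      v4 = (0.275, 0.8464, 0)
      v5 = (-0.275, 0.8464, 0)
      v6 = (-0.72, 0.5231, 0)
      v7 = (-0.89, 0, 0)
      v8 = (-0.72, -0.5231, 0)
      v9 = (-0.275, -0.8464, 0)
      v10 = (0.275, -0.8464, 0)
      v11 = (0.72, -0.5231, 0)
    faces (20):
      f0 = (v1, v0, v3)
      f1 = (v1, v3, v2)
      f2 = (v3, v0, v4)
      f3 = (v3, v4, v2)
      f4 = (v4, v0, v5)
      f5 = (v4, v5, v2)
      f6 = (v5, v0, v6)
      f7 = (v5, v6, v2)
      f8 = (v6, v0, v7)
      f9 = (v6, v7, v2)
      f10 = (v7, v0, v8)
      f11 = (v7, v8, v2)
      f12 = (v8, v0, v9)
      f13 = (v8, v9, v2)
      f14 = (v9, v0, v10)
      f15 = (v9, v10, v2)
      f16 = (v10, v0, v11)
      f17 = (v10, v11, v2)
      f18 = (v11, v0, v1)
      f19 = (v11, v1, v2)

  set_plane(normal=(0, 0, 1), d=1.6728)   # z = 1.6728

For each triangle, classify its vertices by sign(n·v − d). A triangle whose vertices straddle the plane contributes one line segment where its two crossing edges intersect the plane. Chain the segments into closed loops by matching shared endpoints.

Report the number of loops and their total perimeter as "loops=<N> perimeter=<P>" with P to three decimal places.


loops=1 perimeter=2.261

Straddling triangles (10 of 20):
  (v1,v3,v2) [--+] → (0.29591, 0.214987, 1.6728)–(0.365777, 0, 1.6728)  len=0.2261
  (v3,v4,v2) [--+] → (0.113021, 0.347858, 1.6728)–(0.29591, 0.214987, 1.6728)  len=0.2261
  (v4,v5,v2) [--+] → (-0.113021, 0.347858, 1.6728)–(0.113021, 0.347858, 1.6728)  len=0.2260
  (v5,v6,v2) [--+] → (-0.29591, 0.214987, 1.6728)–(-0.113021, 0.347858, 1.6728)  len=0.2261
  (v6,v7,v2) [--+] → (-0.365777, 0, 1.6728)–(-0.29591, 0.214987, 1.6728)  len=0.2261
  (v7,v8,v2) [--+] → (-0.29591, -0.214987, 1.6728)–(-0.365777, 0, 1.6728)  len=0.2261
  (v8,v9,v2) [--+] → (-0.113021, -0.347858, 1.6728)–(-0.29591, -0.214987, 1.6728)  len=0.2261
  (v9,v10,v2) [--+] → (0.113021, -0.347858, 1.6728)–(-0.113021, -0.347858, 1.6728)  len=0.2260
  (v10,v11,v2) [--+] → (0.29591, -0.214987, 1.6728)–(0.113021, -0.347858, 1.6728)  len=0.2261
  (v11,v1,v2) [--+] → (0.365777, 0, 1.6728)–(0.29591, -0.214987, 1.6728)  len=0.2261

Chained into 1 loop(s):
  loop 1: 10 segments, perimeter = 2.2605
Total perimeter = 2.261


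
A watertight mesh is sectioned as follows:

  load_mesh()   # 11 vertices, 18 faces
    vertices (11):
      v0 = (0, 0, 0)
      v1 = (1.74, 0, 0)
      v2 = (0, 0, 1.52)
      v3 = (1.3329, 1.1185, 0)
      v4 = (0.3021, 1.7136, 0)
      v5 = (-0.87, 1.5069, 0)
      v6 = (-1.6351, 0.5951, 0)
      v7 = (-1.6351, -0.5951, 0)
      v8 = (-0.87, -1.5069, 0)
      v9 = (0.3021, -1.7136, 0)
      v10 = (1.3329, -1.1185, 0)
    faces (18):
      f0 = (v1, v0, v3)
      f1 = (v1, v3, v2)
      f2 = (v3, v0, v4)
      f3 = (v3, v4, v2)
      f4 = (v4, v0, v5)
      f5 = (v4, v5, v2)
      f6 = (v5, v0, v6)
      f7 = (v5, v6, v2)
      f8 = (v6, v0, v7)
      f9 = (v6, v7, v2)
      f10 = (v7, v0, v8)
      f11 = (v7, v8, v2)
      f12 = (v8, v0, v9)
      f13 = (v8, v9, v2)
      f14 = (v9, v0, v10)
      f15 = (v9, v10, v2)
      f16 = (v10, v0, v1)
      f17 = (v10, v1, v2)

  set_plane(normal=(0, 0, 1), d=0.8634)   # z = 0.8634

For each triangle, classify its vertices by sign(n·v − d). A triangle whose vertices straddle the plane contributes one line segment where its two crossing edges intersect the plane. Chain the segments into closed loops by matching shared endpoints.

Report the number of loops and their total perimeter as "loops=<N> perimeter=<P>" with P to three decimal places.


Straddling triangles (9 of 18):
  (v1,v3,v2) [--+] → (0.575778, 0.483163, 0.8634)–(0.751634, 0, 0.8634)  len=0.5142
  (v3,v4,v2) [--+] → (0.130499, 0.74023, 0.8634)–(0.575778, 0.483163, 0.8634)  len=0.5142
  (v4,v5,v2) [--+] → (-0.375817, 0.650941, 0.8634)–(0.130499, 0.74023, 0.8634)  len=0.5141
  (v5,v6,v2) [--+] → (-0.70632, 0.257068, 0.8634)–(-0.375817, 0.650941, 0.8634)  len=0.5142
  (v6,v7,v2) [--+] → (-0.70632, -0.257068, 0.8634)–(-0.70632, 0.257068, 0.8634)  len=0.5141
  (v7,v8,v2) [--+] → (-0.375817, -0.650941, 0.8634)–(-0.70632, -0.257068, 0.8634)  len=0.5142
  (v8,v9,v2) [--+] → (0.130499, -0.74023, 0.8634)–(-0.375817, -0.650941, 0.8634)  len=0.5141
  (v9,v10,v2) [--+] → (0.575778, -0.483163, 0.8634)–(0.130499, -0.74023, 0.8634)  len=0.5142
  (v10,v1,v2) [--+] → (0.751634, 0, 0.8634)–(0.575778, -0.483163, 0.8634)  len=0.5142

Chained into 1 loop(s):
  loop 1: 9 segments, perimeter = 4.6274
Total perimeter = 4.627

loops=1 perimeter=4.627


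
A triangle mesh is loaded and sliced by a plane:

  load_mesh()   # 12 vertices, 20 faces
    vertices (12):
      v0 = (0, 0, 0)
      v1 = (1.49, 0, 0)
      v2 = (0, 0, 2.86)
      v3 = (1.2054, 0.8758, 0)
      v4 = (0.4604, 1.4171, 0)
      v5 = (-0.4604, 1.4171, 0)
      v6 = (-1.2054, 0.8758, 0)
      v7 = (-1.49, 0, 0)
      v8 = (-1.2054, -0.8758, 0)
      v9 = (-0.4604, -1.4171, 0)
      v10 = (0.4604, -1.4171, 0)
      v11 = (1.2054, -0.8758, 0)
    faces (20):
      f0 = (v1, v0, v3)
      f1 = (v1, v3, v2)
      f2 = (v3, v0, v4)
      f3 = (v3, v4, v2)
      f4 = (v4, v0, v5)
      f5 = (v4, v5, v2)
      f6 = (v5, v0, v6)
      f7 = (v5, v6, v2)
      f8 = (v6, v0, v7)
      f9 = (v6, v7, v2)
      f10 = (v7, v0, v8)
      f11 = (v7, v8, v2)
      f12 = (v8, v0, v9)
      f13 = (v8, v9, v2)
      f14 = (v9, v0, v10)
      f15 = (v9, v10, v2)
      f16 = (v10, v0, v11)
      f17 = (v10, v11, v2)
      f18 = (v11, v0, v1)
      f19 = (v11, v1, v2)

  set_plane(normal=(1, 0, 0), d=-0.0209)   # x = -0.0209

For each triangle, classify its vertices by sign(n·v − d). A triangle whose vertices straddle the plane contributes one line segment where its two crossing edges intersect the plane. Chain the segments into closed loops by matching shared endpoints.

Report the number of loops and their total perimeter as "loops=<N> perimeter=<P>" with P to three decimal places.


Straddling triangles (12 of 20):
  (v4,v0,v5) [++-] → (-0.0209, 0.0643297, 0)–(-0.0209, 1.4171, 0)  len=1.3528
  (v4,v5,v2) [+-+] → (-0.0209, 1.4171, 0)–(-0.0209, 0.0643297, 2.73017)  len=3.0469
  (v5,v0,v6) [-+-] → (-0.0209, 0.0643297, 0)–(-0.0209, 0.0151852, 0)  len=0.0491
  (v5,v6,v2) [--+] → (-0.0209, 0.0151852, 2.81041)–(-0.0209, 0.0643297, 2.73017)  len=0.0941
  (v6,v0,v7) [-+-] → (-0.0209, 0.0151852, 0)–(-0.0209, 0, 0)  len=0.0152
  (v6,v7,v2) [--+] → (-0.0209, 0, 2.81988)–(-0.0209, 0.0151852, 2.81041)  len=0.0179
  (v7,v0,v8) [-+-] → (-0.0209, 0, 0)–(-0.0209, -0.0151852, 0)  len=0.0152
  (v7,v8,v2) [--+] → (-0.0209, -0.0151852, 2.81041)–(-0.0209, 0, 2.81988)  len=0.0179
  (v8,v0,v9) [-+-] → (-0.0209, -0.0151852, 0)–(-0.0209, -0.0643297, 0)  len=0.0491
  (v8,v9,v2) [--+] → (-0.0209, -0.0643297, 2.73017)–(-0.0209, -0.0151852, 2.81041)  len=0.0941
  (v9,v0,v10) [-++] → (-0.0209, -0.0643297, 0)–(-0.0209, -1.4171, 0)  len=1.3528
  (v9,v10,v2) [-++] → (-0.0209, -1.4171, 0)–(-0.0209, -0.0643297, 2.73017)  len=3.0469

Chained into 1 loop(s):
  loop 1: 12 segments, perimeter = 9.1521
Total perimeter = 9.152

loops=1 perimeter=9.152


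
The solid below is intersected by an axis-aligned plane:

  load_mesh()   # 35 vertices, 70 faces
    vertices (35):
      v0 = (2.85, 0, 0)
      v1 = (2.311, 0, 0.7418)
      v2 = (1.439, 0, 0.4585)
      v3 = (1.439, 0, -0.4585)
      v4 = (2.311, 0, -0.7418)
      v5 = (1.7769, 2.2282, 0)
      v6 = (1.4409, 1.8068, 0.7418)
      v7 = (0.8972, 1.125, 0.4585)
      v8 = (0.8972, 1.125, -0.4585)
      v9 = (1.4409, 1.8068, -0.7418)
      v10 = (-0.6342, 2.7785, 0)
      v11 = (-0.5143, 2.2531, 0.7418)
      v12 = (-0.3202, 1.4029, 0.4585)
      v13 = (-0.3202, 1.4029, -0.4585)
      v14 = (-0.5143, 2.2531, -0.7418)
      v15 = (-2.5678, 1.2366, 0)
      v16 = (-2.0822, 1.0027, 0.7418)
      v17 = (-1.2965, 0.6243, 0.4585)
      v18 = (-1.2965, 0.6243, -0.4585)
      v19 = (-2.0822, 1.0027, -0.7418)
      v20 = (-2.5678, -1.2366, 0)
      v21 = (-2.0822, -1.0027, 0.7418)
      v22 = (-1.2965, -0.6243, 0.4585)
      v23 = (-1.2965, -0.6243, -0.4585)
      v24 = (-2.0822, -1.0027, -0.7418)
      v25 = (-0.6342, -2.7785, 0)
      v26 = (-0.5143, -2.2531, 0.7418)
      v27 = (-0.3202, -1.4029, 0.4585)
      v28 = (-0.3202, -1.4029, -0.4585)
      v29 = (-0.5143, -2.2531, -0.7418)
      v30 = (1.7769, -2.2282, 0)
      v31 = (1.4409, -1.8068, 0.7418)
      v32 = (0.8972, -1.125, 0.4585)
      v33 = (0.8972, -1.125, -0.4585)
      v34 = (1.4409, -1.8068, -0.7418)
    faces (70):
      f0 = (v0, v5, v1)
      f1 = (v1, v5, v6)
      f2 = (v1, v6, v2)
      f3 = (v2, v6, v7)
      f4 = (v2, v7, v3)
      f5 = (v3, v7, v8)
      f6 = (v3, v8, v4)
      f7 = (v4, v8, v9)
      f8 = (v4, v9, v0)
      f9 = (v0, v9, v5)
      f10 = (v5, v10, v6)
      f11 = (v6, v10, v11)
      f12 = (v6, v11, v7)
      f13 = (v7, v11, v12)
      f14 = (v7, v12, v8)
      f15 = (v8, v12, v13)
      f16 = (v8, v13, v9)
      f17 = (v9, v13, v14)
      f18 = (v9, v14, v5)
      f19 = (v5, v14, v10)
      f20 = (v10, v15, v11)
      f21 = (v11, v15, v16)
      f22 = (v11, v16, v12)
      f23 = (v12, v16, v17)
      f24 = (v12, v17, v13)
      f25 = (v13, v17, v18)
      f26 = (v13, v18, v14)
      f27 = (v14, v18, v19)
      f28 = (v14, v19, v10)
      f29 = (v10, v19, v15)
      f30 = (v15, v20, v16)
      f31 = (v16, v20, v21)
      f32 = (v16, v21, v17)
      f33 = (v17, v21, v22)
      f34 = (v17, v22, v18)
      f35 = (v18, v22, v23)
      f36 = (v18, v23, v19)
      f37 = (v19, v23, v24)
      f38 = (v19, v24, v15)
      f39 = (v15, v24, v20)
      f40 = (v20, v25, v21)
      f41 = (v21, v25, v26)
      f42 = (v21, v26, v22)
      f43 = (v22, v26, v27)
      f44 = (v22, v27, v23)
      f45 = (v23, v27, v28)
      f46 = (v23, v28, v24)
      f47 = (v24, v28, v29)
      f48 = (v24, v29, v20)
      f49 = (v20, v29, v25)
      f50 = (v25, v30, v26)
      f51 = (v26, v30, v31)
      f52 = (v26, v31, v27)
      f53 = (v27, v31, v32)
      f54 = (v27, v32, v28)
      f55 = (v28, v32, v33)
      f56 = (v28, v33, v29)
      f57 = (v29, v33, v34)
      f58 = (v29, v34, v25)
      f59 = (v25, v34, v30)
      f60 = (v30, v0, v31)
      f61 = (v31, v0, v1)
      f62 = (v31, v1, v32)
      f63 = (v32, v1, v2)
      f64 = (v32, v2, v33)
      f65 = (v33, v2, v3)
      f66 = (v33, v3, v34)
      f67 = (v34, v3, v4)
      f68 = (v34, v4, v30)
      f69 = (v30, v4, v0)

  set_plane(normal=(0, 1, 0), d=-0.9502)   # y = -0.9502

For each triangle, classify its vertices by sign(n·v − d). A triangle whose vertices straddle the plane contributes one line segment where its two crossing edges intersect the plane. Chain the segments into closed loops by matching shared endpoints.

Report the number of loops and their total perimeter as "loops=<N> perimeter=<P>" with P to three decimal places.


Straddling triangles (22 of 70):
  (v15,v20,v16) [+-+] → (-2.5678, -0.9502, 0)–(-2.50569, -0.9502, 0.0948741)  len=0.1134
  (v16,v20,v21) [+--] → (-2.50569, -0.9502, 0.0948741)–(-2.0822, -0.9502, 0.7418)  len=0.7732
  (v16,v21,v17) [+-+] → (-2.0822, -0.9502, 0.7418)–(-2.05685, -0.9502, 0.732658)  len=0.0270
  (v17,v21,v22) [+-+] → (-2.05685, -0.9502, 0.732658)–(-1.97319, -0.9502, 0.702494)  len=0.0889
  (v19,v23,v24) [++-] → (-1.97319, -0.9502, -0.702494)–(-2.0822, -0.9502, -0.7418)  len=0.1159
  (v19,v24,v15) [+-+] → (-2.0822, -0.9502, -0.7418)–(-2.09358, -0.9502, -0.724409)  len=0.0208
  (v15,v24,v20) [+--] → (-2.09358, -0.9502, -0.724409)–(-2.5678, -0.9502, 0)  len=0.8658
  (v21,v26,v22) [--+] → (-1.13999, -0.9502, 0.515184)–(-1.97319, -0.9502, 0.702494)  len=0.8540
  (v22,v26,v27) [+--] → (-1.13999, -0.9502, 0.515184)–(-0.887848, -0.9502, 0.4585)  len=0.2584
  (v22,v27,v23) [+-+] → (-0.887848, -0.9502, 0.4585)–(-0.887848, -0.9502, -0.0746697)  len=0.5332
  (v23,v27,v28) [+--] → (-0.887848, -0.9502, -0.0746697)–(-0.887848, -0.9502, -0.4585)  len=0.3838
  (v23,v28,v24) [+--] → (-0.887848, -0.9502, -0.4585)–(-1.97319, -0.9502, -0.702494)  len=1.1124
  (v30,v0,v31) [-+-] → (2.39238, -0.9502, 0)–(2.10895, -0.9502, 0.390114)  len=0.4822
  (v31,v0,v1) [-++] → (2.10895, -0.9502, 0.390114)–(1.85341, -0.9502, 0.7418)  len=0.4347
  (v31,v1,v32) [-+-] → (1.85341, -0.9502, 0.7418)–(1.11687, -0.9502, 0.502519)  len=0.7744
  (v32,v1,v2) [-++] → (1.11687, -0.9502, 0.502519)–(0.981384, -0.9502, 0.4585)  len=0.1425
  (v32,v2,v33) [-+-] → (0.981384, -0.9502, 0.4585)–(0.981384, -0.9502, -0.316019)  len=0.7745
  (v33,v2,v3) [-++] → (0.981384, -0.9502, -0.316019)–(0.981384, -0.9502, -0.4585)  len=0.1425
  (v33,v3,v34) [-+-] → (0.981384, -0.9502, -0.4585)–(1.44, -0.9502, -0.607488)  len=0.4822
  (v34,v3,v4) [-++] → (1.44, -0.9502, -0.607488)–(1.85341, -0.9502, -0.7418)  len=0.4347
  (v34,v4,v30) [-+-] → (1.85341, -0.9502, -0.7418)–(2.08324, -0.9502, -0.425465)  len=0.3910
  (v30,v4,v0) [-++] → (2.08324, -0.9502, -0.425465)–(2.39238, -0.9502, 0)  len=0.5259

Chained into 2 loop(s):
  loop 1: 12 segments, perimeter = 5.1468
  loop 2: 10 segments, perimeter = 4.5846
Total perimeter = 9.731

loops=2 perimeter=9.731


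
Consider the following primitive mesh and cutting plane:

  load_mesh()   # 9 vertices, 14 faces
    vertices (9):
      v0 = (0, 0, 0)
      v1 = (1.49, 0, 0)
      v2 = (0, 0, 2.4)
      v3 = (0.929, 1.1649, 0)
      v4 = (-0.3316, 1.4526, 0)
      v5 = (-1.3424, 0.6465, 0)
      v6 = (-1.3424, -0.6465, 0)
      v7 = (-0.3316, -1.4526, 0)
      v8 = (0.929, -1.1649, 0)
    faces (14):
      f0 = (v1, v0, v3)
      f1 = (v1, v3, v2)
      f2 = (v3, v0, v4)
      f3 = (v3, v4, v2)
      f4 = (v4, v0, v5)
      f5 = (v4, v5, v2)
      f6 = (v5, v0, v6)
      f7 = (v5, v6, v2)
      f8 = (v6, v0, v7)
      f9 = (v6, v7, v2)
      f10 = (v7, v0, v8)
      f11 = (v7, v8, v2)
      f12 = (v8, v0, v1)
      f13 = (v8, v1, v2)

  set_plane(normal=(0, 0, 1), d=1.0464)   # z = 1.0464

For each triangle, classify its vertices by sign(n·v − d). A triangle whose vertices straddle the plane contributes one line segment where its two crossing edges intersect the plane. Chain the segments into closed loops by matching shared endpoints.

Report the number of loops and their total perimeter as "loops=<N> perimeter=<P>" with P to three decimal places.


loops=1 perimeter=5.105

Straddling triangles (7 of 14):
  (v1,v3,v2) [--+] → (0.523956, 0.657004, 1.0464)–(0.84036, 0, 1.0464)  len=0.7292
  (v3,v4,v2) [--+] → (-0.187022, 0.819266, 1.0464)–(0.523956, 0.657004, 1.0464)  len=0.7293
  (v4,v5,v2) [--+] → (-0.757114, 0.364626, 1.0464)–(-0.187022, 0.819266, 1.0464)  len=0.7292
  (v5,v6,v2) [--+] → (-0.757114, -0.364626, 1.0464)–(-0.757114, 0.364626, 1.0464)  len=0.7293
  (v6,v7,v2) [--+] → (-0.187022, -0.819266, 1.0464)–(-0.757114, -0.364626, 1.0464)  len=0.7292
  (v7,v8,v2) [--+] → (0.523956, -0.657004, 1.0464)–(-0.187022, -0.819266, 1.0464)  len=0.7293
  (v8,v1,v2) [--+] → (0.84036, 0, 1.0464)–(0.523956, -0.657004, 1.0464)  len=0.7292

Chained into 1 loop(s):
  loop 1: 7 segments, perimeter = 5.1046
Total perimeter = 5.105


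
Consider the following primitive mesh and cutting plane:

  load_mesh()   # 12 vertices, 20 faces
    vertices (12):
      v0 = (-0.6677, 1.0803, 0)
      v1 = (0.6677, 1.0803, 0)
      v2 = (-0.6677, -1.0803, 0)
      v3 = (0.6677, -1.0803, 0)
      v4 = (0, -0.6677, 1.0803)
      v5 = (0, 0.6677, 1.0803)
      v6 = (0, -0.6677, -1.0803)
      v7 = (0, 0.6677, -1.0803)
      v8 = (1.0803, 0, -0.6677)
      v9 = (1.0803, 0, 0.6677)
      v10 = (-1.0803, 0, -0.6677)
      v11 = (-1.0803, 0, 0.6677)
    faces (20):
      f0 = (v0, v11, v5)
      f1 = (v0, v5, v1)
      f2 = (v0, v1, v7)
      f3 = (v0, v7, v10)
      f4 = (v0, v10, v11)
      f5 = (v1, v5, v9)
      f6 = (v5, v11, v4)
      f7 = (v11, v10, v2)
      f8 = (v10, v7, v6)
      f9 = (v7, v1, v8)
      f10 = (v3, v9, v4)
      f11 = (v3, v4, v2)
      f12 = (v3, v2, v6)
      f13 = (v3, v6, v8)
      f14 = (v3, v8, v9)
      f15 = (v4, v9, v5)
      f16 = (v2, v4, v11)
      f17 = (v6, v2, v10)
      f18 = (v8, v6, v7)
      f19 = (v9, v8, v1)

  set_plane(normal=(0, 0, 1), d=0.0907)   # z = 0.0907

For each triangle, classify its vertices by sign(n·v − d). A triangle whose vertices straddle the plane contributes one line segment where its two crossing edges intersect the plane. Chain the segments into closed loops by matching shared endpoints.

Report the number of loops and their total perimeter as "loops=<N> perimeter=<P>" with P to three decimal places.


loops=1 perimeter=7.078

Straddling triangles (10 of 20):
  (v0,v11,v5) [-++] → (-0.723747, 0.933553, 0.0907)–(-0.611641, 1.04566, 0.0907)  len=0.1585
  (v0,v5,v1) [-+-] → (-0.611641, 1.04566, 0.0907)–(0.611641, 1.04566, 0.0907)  len=1.2233
  (v0,v10,v11) [--+] → (-1.0803, 0, 0.0907)–(-0.723747, 0.933553, 0.0907)  len=0.9993
  (v1,v5,v9) [-++] → (0.611641, 1.04566, 0.0907)–(0.723747, 0.933553, 0.0907)  len=0.1585
  (v11,v10,v2) [+--] → (-1.0803, 0, 0.0907)–(-0.723747, -0.933553, 0.0907)  len=0.9993
  (v3,v9,v4) [-++] → (0.723747, -0.933553, 0.0907)–(0.611641, -1.04566, 0.0907)  len=0.1585
  (v3,v4,v2) [-+-] → (0.611641, -1.04566, 0.0907)–(-0.611641, -1.04566, 0.0907)  len=1.2233
  (v3,v8,v9) [--+] → (1.0803, 0, 0.0907)–(0.723747, -0.933553, 0.0907)  len=0.9993
  (v2,v4,v11) [-++] → (-0.611641, -1.04566, 0.0907)–(-0.723747, -0.933553, 0.0907)  len=0.1585
  (v9,v8,v1) [+--] → (1.0803, 0, 0.0907)–(0.723747, 0.933553, 0.0907)  len=0.9993

Chained into 1 loop(s):
  loop 1: 10 segments, perimeter = 7.0780
Total perimeter = 7.078


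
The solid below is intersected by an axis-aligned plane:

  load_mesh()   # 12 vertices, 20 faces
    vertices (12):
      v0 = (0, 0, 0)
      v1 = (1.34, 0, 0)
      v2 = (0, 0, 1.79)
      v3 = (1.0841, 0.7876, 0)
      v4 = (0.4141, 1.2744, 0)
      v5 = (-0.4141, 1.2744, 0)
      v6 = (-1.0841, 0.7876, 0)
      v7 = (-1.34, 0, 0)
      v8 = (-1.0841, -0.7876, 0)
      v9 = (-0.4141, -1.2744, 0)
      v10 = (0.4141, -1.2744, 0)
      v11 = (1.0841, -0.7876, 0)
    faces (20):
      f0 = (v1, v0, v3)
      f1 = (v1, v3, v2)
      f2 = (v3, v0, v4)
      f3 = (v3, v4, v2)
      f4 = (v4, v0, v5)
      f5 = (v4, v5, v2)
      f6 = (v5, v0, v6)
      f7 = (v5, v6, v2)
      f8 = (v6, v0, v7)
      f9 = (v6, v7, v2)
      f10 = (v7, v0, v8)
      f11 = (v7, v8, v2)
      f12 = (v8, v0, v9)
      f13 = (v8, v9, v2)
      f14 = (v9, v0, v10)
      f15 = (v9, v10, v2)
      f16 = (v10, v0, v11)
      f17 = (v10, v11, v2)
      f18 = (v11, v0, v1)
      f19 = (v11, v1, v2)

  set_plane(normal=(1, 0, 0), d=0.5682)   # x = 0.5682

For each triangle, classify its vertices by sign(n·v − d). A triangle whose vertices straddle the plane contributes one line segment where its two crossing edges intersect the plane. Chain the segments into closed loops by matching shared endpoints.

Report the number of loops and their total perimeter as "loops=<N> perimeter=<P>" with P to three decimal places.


loops=1 perimeter=5.494

Straddling triangles (8 of 20):
  (v1,v0,v3) [+-+] → (0.5682, 0, 0)–(0.5682, 0.412798, 0)  len=0.4128
  (v1,v3,v2) [++-] → (0.5682, 0.412798, 0.851823)–(0.5682, 0, 1.03099)  len=0.4500
  (v3,v0,v4) [+--] → (0.5682, 0.412798, 0)–(0.5682, 1.16244, 0)  len=0.7496
  (v3,v4,v2) [+--] → (0.5682, 1.16244, 0)–(0.5682, 0.412798, 0.851823)  len=1.1347
  (v10,v0,v11) [--+] → (0.5682, -0.412798, 0)–(0.5682, -1.16244, 0)  len=0.7496
  (v10,v11,v2) [-+-] → (0.5682, -1.16244, 0)–(0.5682, -0.412798, 0.851823)  len=1.1347
  (v11,v0,v1) [+-+] → (0.5682, -0.412798, 0)–(0.5682, 0, 0)  len=0.4128
  (v11,v1,v2) [++-] → (0.5682, 0, 1.03099)–(0.5682, -0.412798, 0.851823)  len=0.4500

Chained into 1 loop(s):
  loop 1: 8 segments, perimeter = 5.4943
Total perimeter = 5.494


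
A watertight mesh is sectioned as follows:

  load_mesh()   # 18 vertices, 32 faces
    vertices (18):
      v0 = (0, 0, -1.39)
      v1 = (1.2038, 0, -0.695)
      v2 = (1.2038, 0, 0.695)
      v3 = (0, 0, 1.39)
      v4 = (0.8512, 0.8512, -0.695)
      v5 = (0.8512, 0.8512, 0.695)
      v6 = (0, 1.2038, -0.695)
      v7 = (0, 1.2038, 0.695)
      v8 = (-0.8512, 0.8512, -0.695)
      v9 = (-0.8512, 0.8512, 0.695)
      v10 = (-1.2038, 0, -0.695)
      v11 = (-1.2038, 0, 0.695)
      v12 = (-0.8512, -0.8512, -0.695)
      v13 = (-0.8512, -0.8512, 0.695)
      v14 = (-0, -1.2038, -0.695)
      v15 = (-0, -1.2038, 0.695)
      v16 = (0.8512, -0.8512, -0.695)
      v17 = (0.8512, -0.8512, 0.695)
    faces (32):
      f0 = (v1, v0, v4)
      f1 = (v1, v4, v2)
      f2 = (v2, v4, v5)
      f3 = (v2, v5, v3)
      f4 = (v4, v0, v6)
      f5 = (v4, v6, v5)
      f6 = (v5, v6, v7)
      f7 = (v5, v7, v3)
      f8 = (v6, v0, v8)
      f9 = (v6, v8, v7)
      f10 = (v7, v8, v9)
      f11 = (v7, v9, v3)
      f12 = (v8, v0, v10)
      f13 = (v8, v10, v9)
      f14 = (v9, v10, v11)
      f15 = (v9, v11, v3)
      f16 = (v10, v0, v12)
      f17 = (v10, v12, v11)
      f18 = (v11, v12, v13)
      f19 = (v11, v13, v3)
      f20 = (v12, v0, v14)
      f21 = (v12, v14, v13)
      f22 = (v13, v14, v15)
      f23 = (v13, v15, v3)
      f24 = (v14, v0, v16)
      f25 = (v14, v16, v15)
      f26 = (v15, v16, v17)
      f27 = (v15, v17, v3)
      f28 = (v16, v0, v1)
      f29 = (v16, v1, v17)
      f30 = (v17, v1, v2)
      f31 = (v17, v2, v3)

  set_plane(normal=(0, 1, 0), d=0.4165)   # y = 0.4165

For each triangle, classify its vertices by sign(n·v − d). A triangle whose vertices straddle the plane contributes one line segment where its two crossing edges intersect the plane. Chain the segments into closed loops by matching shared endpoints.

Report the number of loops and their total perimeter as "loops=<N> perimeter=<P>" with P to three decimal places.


loops=1 perimeter=7.332

Straddling triangles (12 of 32):
  (v1,v0,v4) [--+] → (0.4165, 0.4165, -1.04993)–(1.03127, 0.4165, -0.695)  len=0.7099
  (v1,v4,v2) [-+-] → (1.03127, 0.4165, -0.695)–(1.03127, 0.4165, 0.0148602)  len=0.7099
  (v2,v4,v5) [-++] → (1.03127, 0.4165, 0.0148602)–(1.03127, 0.4165, 0.695)  len=0.6801
  (v2,v5,v3) [-+-] → (1.03127, 0.4165, 0.695)–(0.4165, 0.4165, 1.04993)  len=0.7099
  (v4,v0,v6) [+-+] → (0.4165, 0.4165, -1.04993)–(0, 0.4165, -1.14954)  len=0.4282
  (v5,v7,v3) [++-] → (0, 0.4165, 1.14954)–(0.4165, 0.4165, 1.04993)  len=0.4282
  (v6,v0,v8) [+-+] → (0, 0.4165, -1.14954)–(-0.4165, 0.4165, -1.04993)  len=0.4282
  (v7,v9,v3) [++-] → (-0.4165, 0.4165, 1.04993)–(0, 0.4165, 1.14954)  len=0.4282
  (v8,v0,v10) [+--] → (-0.4165, 0.4165, -1.04993)–(-1.03127, 0.4165, -0.695)  len=0.7099
  (v8,v10,v9) [+-+] → (-1.03127, 0.4165, -0.695)–(-1.03127, 0.4165, -0.0148602)  len=0.6801
  (v9,v10,v11) [+--] → (-1.03127, 0.4165, -0.0148602)–(-1.03127, 0.4165, 0.695)  len=0.7099
  (v9,v11,v3) [+--] → (-1.03127, 0.4165, 0.695)–(-0.4165, 0.4165, 1.04993)  len=0.7099

Chained into 1 loop(s):
  loop 1: 12 segments, perimeter = 7.3325
Total perimeter = 7.332


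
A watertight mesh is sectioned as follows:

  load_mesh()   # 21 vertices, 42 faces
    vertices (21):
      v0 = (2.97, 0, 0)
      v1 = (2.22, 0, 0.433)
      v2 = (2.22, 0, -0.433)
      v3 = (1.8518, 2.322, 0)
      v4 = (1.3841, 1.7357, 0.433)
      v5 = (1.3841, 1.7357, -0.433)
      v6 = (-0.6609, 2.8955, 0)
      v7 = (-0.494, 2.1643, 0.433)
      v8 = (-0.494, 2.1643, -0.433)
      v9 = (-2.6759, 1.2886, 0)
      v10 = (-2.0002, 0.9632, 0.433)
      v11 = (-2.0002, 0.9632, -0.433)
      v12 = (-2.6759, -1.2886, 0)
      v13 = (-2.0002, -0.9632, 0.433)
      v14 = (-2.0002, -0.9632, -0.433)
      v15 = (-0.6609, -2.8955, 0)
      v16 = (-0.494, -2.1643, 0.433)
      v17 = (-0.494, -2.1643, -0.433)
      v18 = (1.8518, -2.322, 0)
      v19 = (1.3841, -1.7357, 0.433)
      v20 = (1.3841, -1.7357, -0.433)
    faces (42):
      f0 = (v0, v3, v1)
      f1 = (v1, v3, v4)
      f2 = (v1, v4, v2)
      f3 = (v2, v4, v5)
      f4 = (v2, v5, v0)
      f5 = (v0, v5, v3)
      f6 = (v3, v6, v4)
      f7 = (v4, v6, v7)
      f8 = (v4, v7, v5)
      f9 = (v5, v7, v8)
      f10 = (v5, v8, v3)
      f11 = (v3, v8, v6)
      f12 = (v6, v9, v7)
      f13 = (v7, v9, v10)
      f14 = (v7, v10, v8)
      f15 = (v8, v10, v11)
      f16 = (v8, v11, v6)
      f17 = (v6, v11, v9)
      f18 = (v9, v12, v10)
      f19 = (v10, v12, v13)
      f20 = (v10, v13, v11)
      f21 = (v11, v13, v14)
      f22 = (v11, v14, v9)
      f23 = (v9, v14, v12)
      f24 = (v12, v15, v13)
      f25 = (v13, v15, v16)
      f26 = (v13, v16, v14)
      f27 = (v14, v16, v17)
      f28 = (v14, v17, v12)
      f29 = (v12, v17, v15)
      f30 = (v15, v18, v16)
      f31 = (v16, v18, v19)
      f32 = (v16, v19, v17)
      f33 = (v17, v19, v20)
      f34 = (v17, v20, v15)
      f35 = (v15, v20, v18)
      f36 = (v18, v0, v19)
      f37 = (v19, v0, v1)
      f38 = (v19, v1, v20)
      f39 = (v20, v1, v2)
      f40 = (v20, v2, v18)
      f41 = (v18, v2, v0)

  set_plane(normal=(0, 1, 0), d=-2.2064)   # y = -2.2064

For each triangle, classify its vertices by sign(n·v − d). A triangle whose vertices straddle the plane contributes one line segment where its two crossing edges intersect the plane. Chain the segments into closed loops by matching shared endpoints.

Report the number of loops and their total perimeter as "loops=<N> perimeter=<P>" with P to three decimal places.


loops=1 perimeter=7.113

Straddling triangles (10 of 42):
  (v12,v15,v13) [+-+] → (-1.52501, -2.2064, 0)–(-1.13852, -2.2064, 0.154417)  len=0.4162
  (v13,v15,v16) [+-+] → (-1.13852, -2.2064, 0.154417)–(-0.50361, -2.2064, 0.408069)  len=0.6837
  (v12,v17,v15) [++-] → (-0.50361, -2.2064, -0.408069)–(-1.52501, -2.2064, 0)  len=1.0999
  (v15,v18,v16) [--+] → (0.132241, -2.2064, 0.317405)–(-0.50361, -2.2064, 0.408069)  len=0.6423
  (v16,v18,v19) [+-+] → (0.132241, -2.2064, 0.317405)–(1.75958, -2.2064, 0.085374)  len=1.6438
  (v17,v20,v15) [++-] → (0.554145, -2.2064, -0.257269)–(-0.50361, -2.2064, -0.408069)  len=1.0685
  (v15,v20,v18) [-+-] → (0.554145, -2.2064, -0.257269)–(1.75958, -2.2064, -0.085374)  len=1.2176
  (v18,v0,v19) [-++] → (1.90747, -2.2064, 0)–(1.75958, -2.2064, 0.085374)  len=0.1708
  (v20,v2,v18) [++-] → (1.87013, -2.2064, -0.0215568)–(1.75958, -2.2064, -0.085374)  len=0.1276
  (v18,v2,v0) [-++] → (1.87013, -2.2064, -0.0215568)–(1.90747, -2.2064, 0)  len=0.0431

Chained into 1 loop(s):
  loop 1: 10 segments, perimeter = 7.1135
Total perimeter = 7.113
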